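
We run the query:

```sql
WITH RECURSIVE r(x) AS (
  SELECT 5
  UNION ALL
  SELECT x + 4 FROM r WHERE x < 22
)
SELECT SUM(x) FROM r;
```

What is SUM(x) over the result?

Base: x=5.
Iteration 1: 5 < 22 holds -> x = 5 + 4 = 9.
Iteration 2: 9 < 22 holds -> x = 9 + 4 = 13.
Iteration 3: 13 < 22 holds -> x = 13 + 4 = 17.
Iteration 4: 17 < 22 holds -> x = 17 + 4 = 21.
Iteration 5: 21 < 22 holds -> x = 21 + 4 = 25.
Iteration 6: 25 < 22 fails; recursion stops.
SUM(x) = 5 + 9 + 13 + 17 + 21 + 25 = 90.

90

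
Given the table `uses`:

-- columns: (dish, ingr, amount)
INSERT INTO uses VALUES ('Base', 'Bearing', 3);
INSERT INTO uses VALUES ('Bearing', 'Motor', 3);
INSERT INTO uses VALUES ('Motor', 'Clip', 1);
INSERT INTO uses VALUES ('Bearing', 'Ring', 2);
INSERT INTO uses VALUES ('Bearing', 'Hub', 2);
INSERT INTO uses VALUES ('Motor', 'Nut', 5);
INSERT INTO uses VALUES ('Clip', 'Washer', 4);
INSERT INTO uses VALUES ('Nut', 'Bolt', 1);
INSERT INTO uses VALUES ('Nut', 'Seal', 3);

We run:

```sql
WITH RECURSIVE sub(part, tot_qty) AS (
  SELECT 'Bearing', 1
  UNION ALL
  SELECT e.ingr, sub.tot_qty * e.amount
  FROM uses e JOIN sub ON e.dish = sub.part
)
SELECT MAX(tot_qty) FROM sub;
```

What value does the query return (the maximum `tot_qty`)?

45

Base: (Bearing, tot_qty=1).
Iteration 1: components of {Bearing} -> Hub = 1*2 = 2, Motor = 1*3 = 3, Ring = 1*2 = 2.
Iteration 2: components of {Hub,Motor,Ring} -> Clip = 3*1 = 3, Nut = 3*5 = 15.
Iteration 3: components of {Clip,Nut} -> Bolt = 15*1 = 15, Seal = 15*3 = 45, Washer = 3*4 = 12.
Iteration 4: no further components; recursion stops.
tot_qty values: 1, 3, 2, 2, 3, 15, 12, 15, 45; the maximum is 45.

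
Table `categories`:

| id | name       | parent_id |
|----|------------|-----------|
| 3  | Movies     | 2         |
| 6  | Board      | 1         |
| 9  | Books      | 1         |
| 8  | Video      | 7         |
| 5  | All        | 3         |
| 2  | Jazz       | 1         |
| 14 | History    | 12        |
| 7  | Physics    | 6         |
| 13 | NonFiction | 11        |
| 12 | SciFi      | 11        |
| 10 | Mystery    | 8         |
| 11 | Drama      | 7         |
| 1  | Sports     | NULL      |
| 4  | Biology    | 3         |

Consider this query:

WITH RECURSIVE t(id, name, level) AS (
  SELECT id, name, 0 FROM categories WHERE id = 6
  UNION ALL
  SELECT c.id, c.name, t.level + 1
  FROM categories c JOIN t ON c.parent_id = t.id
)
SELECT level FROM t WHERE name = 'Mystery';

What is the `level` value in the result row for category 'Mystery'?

3

Base: id=6 (Board) at level 0.
Iteration 1: rows with parent_id in {6} -> Physics (id 7, level 1).
Iteration 2: rows with parent_id in {7} -> Video (id 8, level 2), Drama (id 11, level 2).
Iteration 3: rows with parent_id in {8,11} -> Mystery (id 10, level 3), SciFi (id 12, level 3), NonFiction (id 13, level 3).
Iteration 4: rows with parent_id in {10,12,13} -> History (id 14, level 4).
Iteration 5: no rows with parent_id in {14}; recursion stops.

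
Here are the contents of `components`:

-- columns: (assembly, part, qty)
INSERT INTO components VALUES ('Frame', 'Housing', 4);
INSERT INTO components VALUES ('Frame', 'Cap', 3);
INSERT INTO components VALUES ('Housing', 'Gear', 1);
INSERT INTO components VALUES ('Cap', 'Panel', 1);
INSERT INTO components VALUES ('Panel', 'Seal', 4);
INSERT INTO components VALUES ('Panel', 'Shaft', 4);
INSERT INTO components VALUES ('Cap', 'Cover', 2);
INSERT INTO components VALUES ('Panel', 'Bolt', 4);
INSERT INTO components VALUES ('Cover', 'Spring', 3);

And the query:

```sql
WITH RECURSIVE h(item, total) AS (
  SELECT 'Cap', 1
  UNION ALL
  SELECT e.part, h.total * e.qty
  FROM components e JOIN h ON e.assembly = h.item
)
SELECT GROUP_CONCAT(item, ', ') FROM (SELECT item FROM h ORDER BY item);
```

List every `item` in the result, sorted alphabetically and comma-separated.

Bolt, Cap, Cover, Panel, Seal, Shaft, Spring

Base: (Cap, total=1).
Iteration 1: components of {Cap} -> Cover = 1*2 = 2, Panel = 1*1 = 1.
Iteration 2: components of {Cover,Panel} -> Bolt = 1*4 = 4, Seal = 1*4 = 4, Shaft = 1*4 = 4, Spring = 2*3 = 6.
Iteration 3: no further components; recursion stops.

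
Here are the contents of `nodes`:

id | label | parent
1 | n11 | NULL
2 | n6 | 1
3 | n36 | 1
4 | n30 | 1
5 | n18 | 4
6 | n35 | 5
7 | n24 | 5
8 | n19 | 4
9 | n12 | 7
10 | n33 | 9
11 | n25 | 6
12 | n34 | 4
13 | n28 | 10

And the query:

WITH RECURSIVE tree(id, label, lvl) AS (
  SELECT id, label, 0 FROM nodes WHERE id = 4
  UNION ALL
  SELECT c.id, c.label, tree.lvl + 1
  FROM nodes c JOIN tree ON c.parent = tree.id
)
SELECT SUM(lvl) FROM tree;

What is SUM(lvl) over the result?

Base: id=4 (n30) at lvl 0.
Iteration 1: rows with parent in {4} -> n18 (id 5, lvl 1), n19 (id 8, lvl 1), n34 (id 12, lvl 1).
Iteration 2: rows with parent in {5,8,12} -> n35 (id 6, lvl 2), n24 (id 7, lvl 2).
Iteration 3: rows with parent in {6,7} -> n12 (id 9, lvl 3), n25 (id 11, lvl 3).
Iteration 4: rows with parent in {9,11} -> n33 (id 10, lvl 4).
Iteration 5: rows with parent in {10} -> n28 (id 13, lvl 5).
Iteration 6: no rows with parent in {13}; recursion stops.
SUM(lvl) = 0 + 1 + 1 + 1 + 2 + 2 + 3 + 3 + 4 + 5 = 22.

22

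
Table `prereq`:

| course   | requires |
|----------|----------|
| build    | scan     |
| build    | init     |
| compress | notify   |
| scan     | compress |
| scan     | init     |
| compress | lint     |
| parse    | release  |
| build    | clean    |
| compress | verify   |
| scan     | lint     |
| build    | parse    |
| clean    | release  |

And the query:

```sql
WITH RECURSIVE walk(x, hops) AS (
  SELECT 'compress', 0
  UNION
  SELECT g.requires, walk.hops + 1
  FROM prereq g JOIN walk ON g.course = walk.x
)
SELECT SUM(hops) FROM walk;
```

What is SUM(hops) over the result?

Base: (compress, hops=0).
Iteration 1: edges from {compress} -> (lint, hops=1), (notify, hops=1), (verify, hops=1).
Iteration 2: no outgoing edges from {lint,notify,verify}; recursion stops.
SUM(hops) = 0 + 1 + 1 + 1 = 3.

3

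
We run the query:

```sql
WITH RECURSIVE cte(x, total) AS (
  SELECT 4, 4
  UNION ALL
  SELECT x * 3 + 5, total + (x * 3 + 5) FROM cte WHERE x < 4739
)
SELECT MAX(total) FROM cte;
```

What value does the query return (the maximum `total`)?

Base: x=4, total=4.
Iteration 1: 4 < 4739 holds -> x = 4 * 3 + 5 = 17, total = 4 + 17 = 21.
Iteration 2: 17 < 4739 holds -> x = 17 * 3 + 5 = 56, total = 21 + 56 = 77.
Iteration 3: 56 < 4739 holds -> x = 56 * 3 + 5 = 173, total = 77 + 173 = 250.
Iteration 4: 173 < 4739 holds -> x = 173 * 3 + 5 = 524, total = 250 + 524 = 774.
Iteration 5: 524 < 4739 holds -> x = 524 * 3 + 5 = 1577, total = 774 + 1577 = 2351.
Iteration 6: 1577 < 4739 holds -> x = 1577 * 3 + 5 = 4736, total = 2351 + 4736 = 7087.
Iteration 7: 4736 < 4739 holds -> x = 4736 * 3 + 5 = 14213, total = 7087 + 14213 = 21300.
Iteration 8: 14213 < 4739 fails; recursion stops.
total values: 4, 21, 77, 250, 774, 2351, 7087, 21300; the maximum is 21300.

21300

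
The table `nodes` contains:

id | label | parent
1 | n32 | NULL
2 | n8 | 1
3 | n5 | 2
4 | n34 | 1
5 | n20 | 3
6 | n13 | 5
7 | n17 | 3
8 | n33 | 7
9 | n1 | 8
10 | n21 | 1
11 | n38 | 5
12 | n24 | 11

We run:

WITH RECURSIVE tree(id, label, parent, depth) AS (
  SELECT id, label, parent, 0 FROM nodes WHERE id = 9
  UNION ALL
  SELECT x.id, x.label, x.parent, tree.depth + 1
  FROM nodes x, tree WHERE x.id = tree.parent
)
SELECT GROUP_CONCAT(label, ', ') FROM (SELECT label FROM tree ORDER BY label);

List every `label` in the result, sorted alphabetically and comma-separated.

n1, n17, n32, n33, n5, n8

Base: id=9 (n1), parent=8, depth 0.
Iteration 1: join on id=8 -> n33 (id 8, parent=7, depth 1).
Iteration 2: join on id=7 -> n17 (id 7, parent=3, depth 2).
Iteration 3: join on id=3 -> n5 (id 3, parent=2, depth 3).
Iteration 4: join on id=2 -> n8 (id 2, parent=1, depth 4).
Iteration 5: join on id=1 -> n32 (id 1, parent=NULL, depth 5).
Iteration 6: parent is NULL; no match; recursion stops.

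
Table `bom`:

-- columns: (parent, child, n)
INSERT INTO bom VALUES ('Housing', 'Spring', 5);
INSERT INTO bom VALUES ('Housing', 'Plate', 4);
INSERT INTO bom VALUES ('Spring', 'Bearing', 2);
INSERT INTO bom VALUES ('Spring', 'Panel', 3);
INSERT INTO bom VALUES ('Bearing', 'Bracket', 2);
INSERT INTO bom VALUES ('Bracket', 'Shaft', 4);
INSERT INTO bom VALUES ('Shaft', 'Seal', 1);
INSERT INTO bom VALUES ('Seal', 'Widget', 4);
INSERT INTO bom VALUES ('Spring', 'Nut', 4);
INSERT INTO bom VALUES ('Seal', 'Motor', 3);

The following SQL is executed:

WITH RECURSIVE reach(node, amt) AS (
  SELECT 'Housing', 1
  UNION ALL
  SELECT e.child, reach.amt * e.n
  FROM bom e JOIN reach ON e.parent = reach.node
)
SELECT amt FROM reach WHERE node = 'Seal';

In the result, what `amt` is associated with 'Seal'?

80

Base: (Housing, amt=1).
Iteration 1: components of {Housing} -> Plate = 1*4 = 4, Spring = 1*5 = 5.
Iteration 2: components of {Plate,Spring} -> Bearing = 5*2 = 10, Nut = 5*4 = 20, Panel = 5*3 = 15.
Iteration 3: components of {Bearing,Nut,Panel} -> Bracket = 10*2 = 20.
Iteration 4: components of {Bracket} -> Shaft = 20*4 = 80.
Iteration 5: components of {Shaft} -> Seal = 80*1 = 80.
Iteration 6: components of {Seal} -> Motor = 80*3 = 240, Widget = 80*4 = 320.
Iteration 7: no further components; recursion stops.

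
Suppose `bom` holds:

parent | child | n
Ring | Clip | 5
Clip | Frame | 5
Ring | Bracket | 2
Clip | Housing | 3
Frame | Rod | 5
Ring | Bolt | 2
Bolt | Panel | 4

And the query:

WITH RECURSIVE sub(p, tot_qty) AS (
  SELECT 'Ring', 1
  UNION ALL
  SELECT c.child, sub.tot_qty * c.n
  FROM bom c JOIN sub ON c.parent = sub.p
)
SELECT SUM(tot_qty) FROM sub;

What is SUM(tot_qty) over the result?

183

Base: (Ring, tot_qty=1).
Iteration 1: components of {Ring} -> Bolt = 1*2 = 2, Bracket = 1*2 = 2, Clip = 1*5 = 5.
Iteration 2: components of {Bolt,Bracket,Clip} -> Frame = 5*5 = 25, Housing = 5*3 = 15, Panel = 2*4 = 8.
Iteration 3: components of {Frame,Housing,Panel} -> Rod = 25*5 = 125.
Iteration 4: no further components; recursion stops.
SUM(tot_qty) = 1 + 5 + 2 + 2 + 25 + 15 + 8 + 125 = 183.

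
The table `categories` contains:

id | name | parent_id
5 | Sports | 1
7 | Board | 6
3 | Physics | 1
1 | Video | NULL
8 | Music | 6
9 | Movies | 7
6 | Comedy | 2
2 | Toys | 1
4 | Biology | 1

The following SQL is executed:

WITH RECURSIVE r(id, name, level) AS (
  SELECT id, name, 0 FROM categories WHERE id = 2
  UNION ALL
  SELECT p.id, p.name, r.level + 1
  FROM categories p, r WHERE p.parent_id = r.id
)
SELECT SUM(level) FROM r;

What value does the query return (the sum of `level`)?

Base: id=2 (Toys) at level 0.
Iteration 1: rows with parent_id in {2} -> Comedy (id 6, level 1).
Iteration 2: rows with parent_id in {6} -> Board (id 7, level 2), Music (id 8, level 2).
Iteration 3: rows with parent_id in {7,8} -> Movies (id 9, level 3).
Iteration 4: no rows with parent_id in {9}; recursion stops.
SUM(level) = 0 + 1 + 2 + 2 + 3 = 8.

8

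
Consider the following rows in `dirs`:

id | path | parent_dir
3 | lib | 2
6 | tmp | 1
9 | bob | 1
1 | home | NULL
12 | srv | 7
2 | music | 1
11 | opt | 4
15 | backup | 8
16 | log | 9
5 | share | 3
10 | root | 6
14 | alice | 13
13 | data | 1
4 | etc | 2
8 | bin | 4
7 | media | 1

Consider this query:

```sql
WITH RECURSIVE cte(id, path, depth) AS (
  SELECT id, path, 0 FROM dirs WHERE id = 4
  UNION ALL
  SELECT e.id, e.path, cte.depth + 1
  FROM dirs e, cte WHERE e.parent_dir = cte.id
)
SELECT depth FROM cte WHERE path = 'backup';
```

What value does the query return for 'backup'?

2

Base: id=4 (etc) at depth 0.
Iteration 1: rows with parent_dir in {4} -> bin (id 8, depth 1), opt (id 11, depth 1).
Iteration 2: rows with parent_dir in {8,11} -> backup (id 15, depth 2).
Iteration 3: no rows with parent_dir in {15}; recursion stops.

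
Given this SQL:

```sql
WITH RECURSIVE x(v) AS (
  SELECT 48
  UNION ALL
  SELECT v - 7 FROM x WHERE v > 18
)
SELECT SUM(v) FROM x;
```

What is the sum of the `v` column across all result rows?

Base: v=48.
Iteration 1: 48 > 18 holds -> v = 48 - 7 = 41.
Iteration 2: 41 > 18 holds -> v = 41 - 7 = 34.
Iteration 3: 34 > 18 holds -> v = 34 - 7 = 27.
Iteration 4: 27 > 18 holds -> v = 27 - 7 = 20.
Iteration 5: 20 > 18 holds -> v = 20 - 7 = 13.
Iteration 6: 13 > 18 fails; recursion stops.
SUM(v) = 48 + 41 + 34 + 27 + 20 + 13 = 183.

183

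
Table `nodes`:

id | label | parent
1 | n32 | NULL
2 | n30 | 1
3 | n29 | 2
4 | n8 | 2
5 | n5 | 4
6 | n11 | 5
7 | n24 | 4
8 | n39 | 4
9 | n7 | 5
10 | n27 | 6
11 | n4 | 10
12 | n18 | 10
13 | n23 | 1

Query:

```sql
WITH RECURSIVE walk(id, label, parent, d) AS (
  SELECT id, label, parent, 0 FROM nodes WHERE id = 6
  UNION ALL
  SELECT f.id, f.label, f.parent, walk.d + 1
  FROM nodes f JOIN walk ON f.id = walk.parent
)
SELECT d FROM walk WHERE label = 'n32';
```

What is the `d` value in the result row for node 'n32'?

4

Base: id=6 (n11), parent=5, d 0.
Iteration 1: join on id=5 -> n5 (id 5, parent=4, d 1).
Iteration 2: join on id=4 -> n8 (id 4, parent=2, d 2).
Iteration 3: join on id=2 -> n30 (id 2, parent=1, d 3).
Iteration 4: join on id=1 -> n32 (id 1, parent=NULL, d 4).
Iteration 5: parent is NULL; no match; recursion stops.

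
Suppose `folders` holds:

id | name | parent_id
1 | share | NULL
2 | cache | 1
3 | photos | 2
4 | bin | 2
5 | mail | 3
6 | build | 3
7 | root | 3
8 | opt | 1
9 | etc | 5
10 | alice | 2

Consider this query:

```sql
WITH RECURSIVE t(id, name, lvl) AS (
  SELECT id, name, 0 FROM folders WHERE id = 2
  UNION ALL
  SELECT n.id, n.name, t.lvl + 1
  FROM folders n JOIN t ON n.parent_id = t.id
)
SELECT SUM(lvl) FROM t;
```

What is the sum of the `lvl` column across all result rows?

Base: id=2 (cache) at lvl 0.
Iteration 1: rows with parent_id in {2} -> photos (id 3, lvl 1), bin (id 4, lvl 1), alice (id 10, lvl 1).
Iteration 2: rows with parent_id in {3,4,10} -> mail (id 5, lvl 2), build (id 6, lvl 2), root (id 7, lvl 2).
Iteration 3: rows with parent_id in {5,6,7} -> etc (id 9, lvl 3).
Iteration 4: no rows with parent_id in {9}; recursion stops.
SUM(lvl) = 0 + 1 + 1 + 1 + 2 + 2 + 2 + 3 = 12.

12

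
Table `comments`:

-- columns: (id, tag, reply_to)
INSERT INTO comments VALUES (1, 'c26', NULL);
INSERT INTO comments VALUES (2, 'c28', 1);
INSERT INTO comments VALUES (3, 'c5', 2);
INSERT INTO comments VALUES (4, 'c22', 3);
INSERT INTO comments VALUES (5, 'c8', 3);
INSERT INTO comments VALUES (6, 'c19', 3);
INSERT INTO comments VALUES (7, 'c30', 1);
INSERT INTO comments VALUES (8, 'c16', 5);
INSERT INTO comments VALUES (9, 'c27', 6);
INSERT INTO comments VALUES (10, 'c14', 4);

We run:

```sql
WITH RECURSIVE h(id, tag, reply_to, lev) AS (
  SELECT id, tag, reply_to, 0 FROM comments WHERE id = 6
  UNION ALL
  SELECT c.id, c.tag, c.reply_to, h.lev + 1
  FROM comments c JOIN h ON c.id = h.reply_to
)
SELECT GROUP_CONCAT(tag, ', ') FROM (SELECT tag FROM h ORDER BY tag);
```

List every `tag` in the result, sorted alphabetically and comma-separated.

c19, c26, c28, c5

Base: id=6 (c19), reply_to=3, lev 0.
Iteration 1: join on id=3 -> c5 (id 3, reply_to=2, lev 1).
Iteration 2: join on id=2 -> c28 (id 2, reply_to=1, lev 2).
Iteration 3: join on id=1 -> c26 (id 1, reply_to=NULL, lev 3).
Iteration 4: reply_to is NULL; no match; recursion stops.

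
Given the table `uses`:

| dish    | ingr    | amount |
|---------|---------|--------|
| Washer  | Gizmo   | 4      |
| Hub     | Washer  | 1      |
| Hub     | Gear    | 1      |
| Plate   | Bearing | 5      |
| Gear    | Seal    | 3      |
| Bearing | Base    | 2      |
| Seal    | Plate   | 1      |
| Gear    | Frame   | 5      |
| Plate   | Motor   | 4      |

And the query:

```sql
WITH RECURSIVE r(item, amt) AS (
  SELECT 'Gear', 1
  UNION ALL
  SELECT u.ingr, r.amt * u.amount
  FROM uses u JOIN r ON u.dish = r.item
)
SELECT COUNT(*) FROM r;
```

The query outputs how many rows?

Base: (Gear, amt=1).
Iteration 1: components of {Gear} -> Frame = 1*5 = 5, Seal = 1*3 = 3.
Iteration 2: components of {Frame,Seal} -> Plate = 3*1 = 3.
Iteration 3: components of {Plate} -> Bearing = 3*5 = 15, Motor = 3*4 = 12.
Iteration 4: components of {Bearing,Motor} -> Base = 15*2 = 30.
Iteration 5: no further components; recursion stops.
Total rows emitted: 7.

7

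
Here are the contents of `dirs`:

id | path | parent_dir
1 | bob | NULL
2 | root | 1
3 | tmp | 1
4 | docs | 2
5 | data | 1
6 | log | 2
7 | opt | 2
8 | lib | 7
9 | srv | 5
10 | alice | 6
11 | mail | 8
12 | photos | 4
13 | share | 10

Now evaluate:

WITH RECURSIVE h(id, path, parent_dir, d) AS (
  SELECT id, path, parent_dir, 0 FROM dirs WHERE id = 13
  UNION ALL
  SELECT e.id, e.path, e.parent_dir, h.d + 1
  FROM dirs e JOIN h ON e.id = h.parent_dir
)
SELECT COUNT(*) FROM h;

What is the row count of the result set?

Base: id=13 (share), parent_dir=10, d 0.
Iteration 1: join on id=10 -> alice (id 10, parent_dir=6, d 1).
Iteration 2: join on id=6 -> log (id 6, parent_dir=2, d 2).
Iteration 3: join on id=2 -> root (id 2, parent_dir=1, d 3).
Iteration 4: join on id=1 -> bob (id 1, parent_dir=NULL, d 4).
Iteration 5: parent_dir is NULL; no match; recursion stops.
Total rows emitted: 5.

5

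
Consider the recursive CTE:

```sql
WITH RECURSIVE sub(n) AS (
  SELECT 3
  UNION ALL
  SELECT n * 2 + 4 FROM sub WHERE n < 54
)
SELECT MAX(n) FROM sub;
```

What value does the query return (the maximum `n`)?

108

Base: n=3.
Iteration 1: 3 < 54 holds -> n = 3 * 2 + 4 = 10.
Iteration 2: 10 < 54 holds -> n = 10 * 2 + 4 = 24.
Iteration 3: 24 < 54 holds -> n = 24 * 2 + 4 = 52.
Iteration 4: 52 < 54 holds -> n = 52 * 2 + 4 = 108.
Iteration 5: 108 < 54 fails; recursion stops.
n values: 3, 10, 24, 52, 108; the maximum is 108.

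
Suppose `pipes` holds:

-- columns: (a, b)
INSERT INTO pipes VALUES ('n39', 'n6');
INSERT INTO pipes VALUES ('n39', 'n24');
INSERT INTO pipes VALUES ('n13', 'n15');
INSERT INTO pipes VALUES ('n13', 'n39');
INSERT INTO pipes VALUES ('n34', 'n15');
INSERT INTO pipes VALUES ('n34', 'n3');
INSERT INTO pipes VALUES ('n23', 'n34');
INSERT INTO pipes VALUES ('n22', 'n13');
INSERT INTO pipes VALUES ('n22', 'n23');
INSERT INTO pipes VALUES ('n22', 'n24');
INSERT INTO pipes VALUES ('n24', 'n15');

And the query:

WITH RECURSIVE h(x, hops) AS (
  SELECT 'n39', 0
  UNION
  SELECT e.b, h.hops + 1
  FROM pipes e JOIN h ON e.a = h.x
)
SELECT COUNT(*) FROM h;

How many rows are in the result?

Base: (n39, hops=0).
Iteration 1: edges from {n39} -> (n24, hops=1), (n6, hops=1).
Iteration 2: edges from {n24,n6} -> (n15, hops=2).
Iteration 3: no outgoing edges from {n15}; recursion stops.
Total rows emitted: 4.

4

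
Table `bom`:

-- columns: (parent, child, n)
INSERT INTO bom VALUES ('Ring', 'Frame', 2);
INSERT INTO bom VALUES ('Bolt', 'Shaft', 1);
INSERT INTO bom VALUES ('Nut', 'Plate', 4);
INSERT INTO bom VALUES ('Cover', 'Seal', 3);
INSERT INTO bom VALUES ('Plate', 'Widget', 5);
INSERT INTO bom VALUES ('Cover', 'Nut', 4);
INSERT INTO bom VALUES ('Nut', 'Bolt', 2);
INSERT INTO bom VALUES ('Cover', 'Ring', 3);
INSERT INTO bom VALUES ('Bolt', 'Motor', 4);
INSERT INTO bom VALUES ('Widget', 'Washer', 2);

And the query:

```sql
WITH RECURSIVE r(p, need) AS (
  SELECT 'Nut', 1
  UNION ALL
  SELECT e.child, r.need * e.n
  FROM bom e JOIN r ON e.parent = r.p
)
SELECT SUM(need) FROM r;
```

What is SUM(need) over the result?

77

Base: (Nut, need=1).
Iteration 1: components of {Nut} -> Bolt = 1*2 = 2, Plate = 1*4 = 4.
Iteration 2: components of {Bolt,Plate} -> Motor = 2*4 = 8, Shaft = 2*1 = 2, Widget = 4*5 = 20.
Iteration 3: components of {Motor,Shaft,Widget} -> Washer = 20*2 = 40.
Iteration 4: no further components; recursion stops.
SUM(need) = 1 + 2 + 4 + 2 + 8 + 20 + 40 = 77.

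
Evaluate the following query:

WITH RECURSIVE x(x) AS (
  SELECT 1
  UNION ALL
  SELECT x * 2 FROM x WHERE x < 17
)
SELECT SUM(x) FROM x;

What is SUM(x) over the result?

63

Base: x=1.
Iteration 1: 1 < 17 holds -> x = 1 * 2 = 2.
Iteration 2: 2 < 17 holds -> x = 2 * 2 = 4.
Iteration 3: 4 < 17 holds -> x = 4 * 2 = 8.
Iteration 4: 8 < 17 holds -> x = 8 * 2 = 16.
Iteration 5: 16 < 17 holds -> x = 16 * 2 = 32.
Iteration 6: 32 < 17 fails; recursion stops.
SUM(x) = 1 + 2 + 4 + 8 + 16 + 32 = 63.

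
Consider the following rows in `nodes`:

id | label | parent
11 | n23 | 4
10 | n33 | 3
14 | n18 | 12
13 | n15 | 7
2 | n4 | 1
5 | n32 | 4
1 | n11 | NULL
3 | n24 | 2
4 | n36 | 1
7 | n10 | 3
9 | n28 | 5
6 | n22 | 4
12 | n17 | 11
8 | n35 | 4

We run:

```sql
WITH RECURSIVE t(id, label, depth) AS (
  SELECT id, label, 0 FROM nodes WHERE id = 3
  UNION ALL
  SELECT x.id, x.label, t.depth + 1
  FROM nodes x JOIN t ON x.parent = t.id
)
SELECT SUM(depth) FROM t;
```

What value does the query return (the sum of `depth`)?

4

Base: id=3 (n24) at depth 0.
Iteration 1: rows with parent in {3} -> n10 (id 7, depth 1), n33 (id 10, depth 1).
Iteration 2: rows with parent in {7,10} -> n15 (id 13, depth 2).
Iteration 3: no rows with parent in {13}; recursion stops.
SUM(depth) = 0 + 1 + 1 + 2 = 4.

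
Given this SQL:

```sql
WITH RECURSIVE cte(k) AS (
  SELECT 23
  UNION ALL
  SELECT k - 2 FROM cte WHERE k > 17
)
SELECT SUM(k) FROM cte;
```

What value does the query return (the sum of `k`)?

Base: k=23.
Iteration 1: 23 > 17 holds -> k = 23 - 2 = 21.
Iteration 2: 21 > 17 holds -> k = 21 - 2 = 19.
Iteration 3: 19 > 17 holds -> k = 19 - 2 = 17.
Iteration 4: 17 > 17 fails; recursion stops.
SUM(k) = 23 + 21 + 19 + 17 = 80.

80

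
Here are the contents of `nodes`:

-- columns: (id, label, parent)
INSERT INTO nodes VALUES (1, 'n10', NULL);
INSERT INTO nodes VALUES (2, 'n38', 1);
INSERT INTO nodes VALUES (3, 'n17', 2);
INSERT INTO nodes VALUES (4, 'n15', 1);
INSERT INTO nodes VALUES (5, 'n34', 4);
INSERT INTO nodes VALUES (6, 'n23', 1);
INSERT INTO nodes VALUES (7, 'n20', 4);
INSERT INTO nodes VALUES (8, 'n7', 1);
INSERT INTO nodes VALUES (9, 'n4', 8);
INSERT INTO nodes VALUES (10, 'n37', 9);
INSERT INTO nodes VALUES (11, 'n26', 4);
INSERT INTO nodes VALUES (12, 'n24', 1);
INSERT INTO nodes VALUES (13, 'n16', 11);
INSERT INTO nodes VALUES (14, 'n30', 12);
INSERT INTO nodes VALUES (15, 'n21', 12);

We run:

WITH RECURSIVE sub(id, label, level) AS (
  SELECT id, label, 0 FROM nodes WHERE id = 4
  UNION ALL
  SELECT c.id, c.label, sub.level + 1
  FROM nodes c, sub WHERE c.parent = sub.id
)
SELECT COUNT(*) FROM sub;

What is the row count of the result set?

5

Base: id=4 (n15) at level 0.
Iteration 1: rows with parent in {4} -> n34 (id 5, level 1), n20 (id 7, level 1), n26 (id 11, level 1).
Iteration 2: rows with parent in {5,7,11} -> n16 (id 13, level 2).
Iteration 3: no rows with parent in {13}; recursion stops.
Total rows emitted: 5.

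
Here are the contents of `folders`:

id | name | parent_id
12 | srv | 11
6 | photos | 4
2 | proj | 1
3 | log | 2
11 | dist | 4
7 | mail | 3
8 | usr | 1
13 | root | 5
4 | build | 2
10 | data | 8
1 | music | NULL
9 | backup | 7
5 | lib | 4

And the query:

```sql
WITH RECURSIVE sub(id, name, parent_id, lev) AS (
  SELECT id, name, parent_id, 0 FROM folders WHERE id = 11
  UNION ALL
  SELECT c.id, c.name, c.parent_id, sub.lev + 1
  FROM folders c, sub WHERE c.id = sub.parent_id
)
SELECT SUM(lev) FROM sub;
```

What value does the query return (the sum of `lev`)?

6

Base: id=11 (dist), parent_id=4, lev 0.
Iteration 1: join on id=4 -> build (id 4, parent_id=2, lev 1).
Iteration 2: join on id=2 -> proj (id 2, parent_id=1, lev 2).
Iteration 3: join on id=1 -> music (id 1, parent_id=NULL, lev 3).
Iteration 4: parent_id is NULL; no match; recursion stops.
SUM(lev) = 0 + 1 + 2 + 3 = 6.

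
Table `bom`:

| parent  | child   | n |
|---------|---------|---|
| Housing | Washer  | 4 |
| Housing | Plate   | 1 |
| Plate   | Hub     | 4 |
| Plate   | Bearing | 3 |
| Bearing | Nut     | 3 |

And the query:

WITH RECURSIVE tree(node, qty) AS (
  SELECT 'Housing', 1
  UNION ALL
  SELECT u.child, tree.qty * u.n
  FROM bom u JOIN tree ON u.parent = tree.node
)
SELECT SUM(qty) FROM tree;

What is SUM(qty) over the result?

22

Base: (Housing, qty=1).
Iteration 1: components of {Housing} -> Plate = 1*1 = 1, Washer = 1*4 = 4.
Iteration 2: components of {Plate,Washer} -> Bearing = 1*3 = 3, Hub = 1*4 = 4.
Iteration 3: components of {Bearing,Hub} -> Nut = 3*3 = 9.
Iteration 4: no further components; recursion stops.
SUM(qty) = 1 + 4 + 1 + 4 + 3 + 9 = 22.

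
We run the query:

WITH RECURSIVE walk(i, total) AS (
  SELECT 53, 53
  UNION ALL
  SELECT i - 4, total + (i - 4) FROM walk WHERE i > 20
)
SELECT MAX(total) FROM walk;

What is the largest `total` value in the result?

350

Base: i=53, total=53.
Iteration 1: 53 > 20 holds -> i = 53 - 4 = 49, total = 53 + 49 = 102.
Iteration 2: 49 > 20 holds -> i = 49 - 4 = 45, total = 102 + 45 = 147.
Iteration 3: 45 > 20 holds -> i = 45 - 4 = 41, total = 147 + 41 = 188.
Iteration 4: 41 > 20 holds -> i = 41 - 4 = 37, total = 188 + 37 = 225.
Iteration 5: 37 > 20 holds -> i = 37 - 4 = 33, total = 225 + 33 = 258.
Iteration 6: 33 > 20 holds -> i = 33 - 4 = 29, total = 258 + 29 = 287.
Iteration 7: 29 > 20 holds -> i = 29 - 4 = 25, total = 287 + 25 = 312.
Iteration 8: 25 > 20 holds -> i = 25 - 4 = 21, total = 312 + 21 = 333.
Iteration 9: 21 > 20 holds -> i = 21 - 4 = 17, total = 333 + 17 = 350.
Iteration 10: 17 > 20 fails; recursion stops.
total values: 53, 102, 147, 188, 225, 258, 287, 312, 333, 350; the maximum is 350.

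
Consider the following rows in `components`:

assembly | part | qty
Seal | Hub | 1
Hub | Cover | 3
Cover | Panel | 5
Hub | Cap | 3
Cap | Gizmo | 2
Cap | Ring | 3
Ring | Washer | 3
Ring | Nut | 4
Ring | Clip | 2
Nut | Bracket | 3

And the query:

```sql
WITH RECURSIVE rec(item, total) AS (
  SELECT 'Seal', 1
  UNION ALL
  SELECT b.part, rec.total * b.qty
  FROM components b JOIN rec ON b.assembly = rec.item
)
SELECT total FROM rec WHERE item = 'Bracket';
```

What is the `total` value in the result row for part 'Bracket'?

Base: (Seal, total=1).
Iteration 1: components of {Seal} -> Hub = 1*1 = 1.
Iteration 2: components of {Hub} -> Cap = 1*3 = 3, Cover = 1*3 = 3.
Iteration 3: components of {Cap,Cover} -> Gizmo = 3*2 = 6, Panel = 3*5 = 15, Ring = 3*3 = 9.
Iteration 4: components of {Gizmo,Panel,Ring} -> Clip = 9*2 = 18, Nut = 9*4 = 36, Washer = 9*3 = 27.
Iteration 5: components of {Clip,Nut,Washer} -> Bracket = 36*3 = 108.
Iteration 6: no further components; recursion stops.

108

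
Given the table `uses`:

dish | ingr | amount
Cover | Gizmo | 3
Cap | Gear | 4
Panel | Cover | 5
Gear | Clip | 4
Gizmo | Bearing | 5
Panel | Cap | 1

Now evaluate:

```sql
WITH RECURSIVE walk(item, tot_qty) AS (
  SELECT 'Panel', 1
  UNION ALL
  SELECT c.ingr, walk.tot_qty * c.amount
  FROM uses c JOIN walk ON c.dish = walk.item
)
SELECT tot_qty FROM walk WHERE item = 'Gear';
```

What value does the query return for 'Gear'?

4

Base: (Panel, tot_qty=1).
Iteration 1: components of {Panel} -> Cap = 1*1 = 1, Cover = 1*5 = 5.
Iteration 2: components of {Cap,Cover} -> Gear = 1*4 = 4, Gizmo = 5*3 = 15.
Iteration 3: components of {Gear,Gizmo} -> Bearing = 15*5 = 75, Clip = 4*4 = 16.
Iteration 4: no further components; recursion stops.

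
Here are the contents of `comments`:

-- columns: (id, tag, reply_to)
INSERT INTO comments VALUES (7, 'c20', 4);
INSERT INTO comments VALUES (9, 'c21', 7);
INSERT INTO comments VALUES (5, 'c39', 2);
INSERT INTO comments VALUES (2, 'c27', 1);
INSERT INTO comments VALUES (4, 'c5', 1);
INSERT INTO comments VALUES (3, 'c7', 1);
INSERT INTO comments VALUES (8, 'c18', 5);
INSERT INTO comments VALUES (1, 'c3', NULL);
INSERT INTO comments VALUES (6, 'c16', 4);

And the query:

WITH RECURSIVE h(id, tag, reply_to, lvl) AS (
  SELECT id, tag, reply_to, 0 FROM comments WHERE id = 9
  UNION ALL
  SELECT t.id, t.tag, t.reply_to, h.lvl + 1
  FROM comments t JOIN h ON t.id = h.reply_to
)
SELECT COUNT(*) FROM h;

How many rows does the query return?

Base: id=9 (c21), reply_to=7, lvl 0.
Iteration 1: join on id=7 -> c20 (id 7, reply_to=4, lvl 1).
Iteration 2: join on id=4 -> c5 (id 4, reply_to=1, lvl 2).
Iteration 3: join on id=1 -> c3 (id 1, reply_to=NULL, lvl 3).
Iteration 4: reply_to is NULL; no match; recursion stops.
Total rows emitted: 4.

4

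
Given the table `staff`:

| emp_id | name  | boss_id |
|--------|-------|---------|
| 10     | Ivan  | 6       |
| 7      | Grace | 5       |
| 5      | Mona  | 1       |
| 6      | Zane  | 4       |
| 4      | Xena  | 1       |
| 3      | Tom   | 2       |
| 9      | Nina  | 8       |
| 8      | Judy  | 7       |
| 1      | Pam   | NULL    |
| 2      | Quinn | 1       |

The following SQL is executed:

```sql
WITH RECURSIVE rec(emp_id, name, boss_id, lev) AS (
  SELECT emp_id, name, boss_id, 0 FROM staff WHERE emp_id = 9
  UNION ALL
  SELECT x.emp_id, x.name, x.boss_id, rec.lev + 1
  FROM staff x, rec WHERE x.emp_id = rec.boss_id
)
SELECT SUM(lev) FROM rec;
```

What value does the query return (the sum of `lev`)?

10

Base: emp_id=9 (Nina), boss_id=8, lev 0.
Iteration 1: join on emp_id=8 -> Judy (id 8, boss_id=7, lev 1).
Iteration 2: join on emp_id=7 -> Grace (id 7, boss_id=5, lev 2).
Iteration 3: join on emp_id=5 -> Mona (id 5, boss_id=1, lev 3).
Iteration 4: join on emp_id=1 -> Pam (id 1, boss_id=NULL, lev 4).
Iteration 5: boss_id is NULL; no match; recursion stops.
SUM(lev) = 0 + 1 + 2 + 3 + 4 = 10.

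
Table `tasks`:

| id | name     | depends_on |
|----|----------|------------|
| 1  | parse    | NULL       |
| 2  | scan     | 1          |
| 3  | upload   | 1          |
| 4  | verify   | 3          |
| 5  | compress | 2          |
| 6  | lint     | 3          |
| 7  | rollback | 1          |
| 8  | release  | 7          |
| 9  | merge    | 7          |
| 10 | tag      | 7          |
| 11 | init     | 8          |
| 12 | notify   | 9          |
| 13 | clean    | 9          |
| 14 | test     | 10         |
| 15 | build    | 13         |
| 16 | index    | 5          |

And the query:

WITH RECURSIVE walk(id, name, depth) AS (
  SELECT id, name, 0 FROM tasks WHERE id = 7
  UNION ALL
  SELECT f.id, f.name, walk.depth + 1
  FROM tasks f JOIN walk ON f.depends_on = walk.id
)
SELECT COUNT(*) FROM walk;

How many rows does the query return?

Base: id=7 (rollback) at depth 0.
Iteration 1: rows with depends_on in {7} -> release (id 8, depth 1), merge (id 9, depth 1), tag (id 10, depth 1).
Iteration 2: rows with depends_on in {8,9,10} -> init (id 11, depth 2), notify (id 12, depth 2), clean (id 13, depth 2), test (id 14, depth 2).
Iteration 3: rows with depends_on in {11,12,13,14} -> build (id 15, depth 3).
Iteration 4: no rows with depends_on in {15}; recursion stops.
Total rows emitted: 9.

9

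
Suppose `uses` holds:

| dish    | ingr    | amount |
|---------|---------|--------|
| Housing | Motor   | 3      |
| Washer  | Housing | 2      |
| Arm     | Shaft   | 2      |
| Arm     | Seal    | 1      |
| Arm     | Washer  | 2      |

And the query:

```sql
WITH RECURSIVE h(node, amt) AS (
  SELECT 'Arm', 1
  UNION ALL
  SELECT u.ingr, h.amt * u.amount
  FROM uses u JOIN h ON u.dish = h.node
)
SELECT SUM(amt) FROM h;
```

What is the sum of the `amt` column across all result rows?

22

Base: (Arm, amt=1).
Iteration 1: components of {Arm} -> Seal = 1*1 = 1, Shaft = 1*2 = 2, Washer = 1*2 = 2.
Iteration 2: components of {Seal,Shaft,Washer} -> Housing = 2*2 = 4.
Iteration 3: components of {Housing} -> Motor = 4*3 = 12.
Iteration 4: no further components; recursion stops.
SUM(amt) = 1 + 2 + 2 + 1 + 4 + 12 = 22.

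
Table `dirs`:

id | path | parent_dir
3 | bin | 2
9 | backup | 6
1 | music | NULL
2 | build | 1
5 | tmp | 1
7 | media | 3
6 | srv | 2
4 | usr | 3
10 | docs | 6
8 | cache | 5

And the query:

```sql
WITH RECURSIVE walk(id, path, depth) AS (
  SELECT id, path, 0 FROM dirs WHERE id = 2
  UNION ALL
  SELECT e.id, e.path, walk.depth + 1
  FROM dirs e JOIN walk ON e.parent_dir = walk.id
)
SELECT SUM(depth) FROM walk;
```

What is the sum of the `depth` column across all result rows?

10

Base: id=2 (build) at depth 0.
Iteration 1: rows with parent_dir in {2} -> bin (id 3, depth 1), srv (id 6, depth 1).
Iteration 2: rows with parent_dir in {3,6} -> usr (id 4, depth 2), media (id 7, depth 2), backup (id 9, depth 2), docs (id 10, depth 2).
Iteration 3: no rows with parent_dir in {4,7,9,10}; recursion stops.
SUM(depth) = 0 + 1 + 1 + 2 + 2 + 2 + 2 = 10.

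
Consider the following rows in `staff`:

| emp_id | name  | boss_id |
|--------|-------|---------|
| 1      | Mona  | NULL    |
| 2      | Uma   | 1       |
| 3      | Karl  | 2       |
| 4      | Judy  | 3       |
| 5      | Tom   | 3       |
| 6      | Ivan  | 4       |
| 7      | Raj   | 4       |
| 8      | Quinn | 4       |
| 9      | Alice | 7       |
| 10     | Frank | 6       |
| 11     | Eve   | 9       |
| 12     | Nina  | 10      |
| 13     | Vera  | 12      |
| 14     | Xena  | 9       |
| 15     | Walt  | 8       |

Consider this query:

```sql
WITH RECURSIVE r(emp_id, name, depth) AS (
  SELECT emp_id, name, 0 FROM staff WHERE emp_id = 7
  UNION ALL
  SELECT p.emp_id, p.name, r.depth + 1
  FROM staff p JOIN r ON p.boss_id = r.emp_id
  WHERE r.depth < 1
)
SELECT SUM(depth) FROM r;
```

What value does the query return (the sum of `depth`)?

1

Base: emp_id=7 (Raj) at depth 0.
Iteration 1: rows with boss_id in {7} -> Alice (id 9, depth 1).
Iteration 2: depth < 1 fails for all current rows; recursion stops.
SUM(depth) = 0 + 1 = 1.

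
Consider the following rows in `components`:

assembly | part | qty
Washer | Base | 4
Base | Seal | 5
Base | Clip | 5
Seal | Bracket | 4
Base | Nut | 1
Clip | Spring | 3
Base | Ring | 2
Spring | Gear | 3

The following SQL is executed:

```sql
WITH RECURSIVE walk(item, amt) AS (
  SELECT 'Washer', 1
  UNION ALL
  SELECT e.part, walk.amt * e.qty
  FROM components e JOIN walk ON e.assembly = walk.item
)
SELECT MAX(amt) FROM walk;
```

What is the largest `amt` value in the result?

180

Base: (Washer, amt=1).
Iteration 1: components of {Washer} -> Base = 1*4 = 4.
Iteration 2: components of {Base} -> Clip = 4*5 = 20, Nut = 4*1 = 4, Ring = 4*2 = 8, Seal = 4*5 = 20.
Iteration 3: components of {Clip,Nut,Ring,Seal} -> Bracket = 20*4 = 80, Spring = 20*3 = 60.
Iteration 4: components of {Bracket,Spring} -> Gear = 60*3 = 180.
Iteration 5: no further components; recursion stops.
amt values: 1, 4, 20, 20, 4, 8, 80, 60, 180; the maximum is 180.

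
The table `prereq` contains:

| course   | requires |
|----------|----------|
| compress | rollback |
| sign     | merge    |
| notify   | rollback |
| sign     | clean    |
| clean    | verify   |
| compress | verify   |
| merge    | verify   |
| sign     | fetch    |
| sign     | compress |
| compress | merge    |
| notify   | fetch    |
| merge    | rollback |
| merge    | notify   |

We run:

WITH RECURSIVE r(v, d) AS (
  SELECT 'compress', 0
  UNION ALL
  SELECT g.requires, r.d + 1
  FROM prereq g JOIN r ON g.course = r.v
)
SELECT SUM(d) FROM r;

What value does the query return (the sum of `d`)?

Base: (compress, d=0).
Iteration 1: edges from {compress} -> (merge, d=1), (rollback, d=1), (verify, d=1).
Iteration 2: edges from {merge,rollback,verify} -> (notify, d=2), (rollback, d=2), (verify, d=2).
Iteration 3: edges from {notify,rollback,verify} -> (fetch, d=3), (rollback, d=3).
Iteration 4: no outgoing edges from {fetch,rollback}; recursion stops.
SUM(d) = 0 + 1 + 1 + 1 + 2 + 2 + 2 + 3 + 3 = 15.

15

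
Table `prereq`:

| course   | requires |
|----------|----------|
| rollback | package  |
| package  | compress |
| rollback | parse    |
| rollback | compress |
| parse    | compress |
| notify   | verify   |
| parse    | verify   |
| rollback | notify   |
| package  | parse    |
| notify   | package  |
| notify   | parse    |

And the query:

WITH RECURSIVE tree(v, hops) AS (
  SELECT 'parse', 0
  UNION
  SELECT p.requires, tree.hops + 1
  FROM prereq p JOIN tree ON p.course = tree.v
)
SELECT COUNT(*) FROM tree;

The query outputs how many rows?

Base: (parse, hops=0).
Iteration 1: edges from {parse} -> (compress, hops=1), (verify, hops=1).
Iteration 2: no outgoing edges from {compress,verify}; recursion stops.
Total rows emitted: 3.

3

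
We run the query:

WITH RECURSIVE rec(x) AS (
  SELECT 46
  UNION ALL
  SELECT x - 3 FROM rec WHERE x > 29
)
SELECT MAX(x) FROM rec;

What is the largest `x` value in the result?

46

Base: x=46.
Iteration 1: 46 > 29 holds -> x = 46 - 3 = 43.
Iteration 2: 43 > 29 holds -> x = 43 - 3 = 40.
Iteration 3: 40 > 29 holds -> x = 40 - 3 = 37.
Iteration 4: 37 > 29 holds -> x = 37 - 3 = 34.
Iteration 5: 34 > 29 holds -> x = 34 - 3 = 31.
Iteration 6: 31 > 29 holds -> x = 31 - 3 = 28.
Iteration 7: 28 > 29 fails; recursion stops.
x values: 46, 43, 40, 37, 34, 31, 28; the maximum is 46.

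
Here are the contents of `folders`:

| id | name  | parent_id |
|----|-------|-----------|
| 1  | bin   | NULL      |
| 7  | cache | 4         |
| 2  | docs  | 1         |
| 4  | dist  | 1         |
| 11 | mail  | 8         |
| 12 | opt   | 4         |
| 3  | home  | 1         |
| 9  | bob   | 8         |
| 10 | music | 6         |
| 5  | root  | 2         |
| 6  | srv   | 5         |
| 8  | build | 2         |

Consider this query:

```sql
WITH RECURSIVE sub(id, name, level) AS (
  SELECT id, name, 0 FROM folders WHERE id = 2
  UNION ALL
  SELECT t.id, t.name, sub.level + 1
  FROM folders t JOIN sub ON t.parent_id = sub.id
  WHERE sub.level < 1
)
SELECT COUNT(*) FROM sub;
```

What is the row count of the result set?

3

Base: id=2 (docs) at level 0.
Iteration 1: rows with parent_id in {2} -> root (id 5, level 1), build (id 8, level 1).
Iteration 2: level < 1 fails for all current rows; recursion stops.
Total rows emitted: 3.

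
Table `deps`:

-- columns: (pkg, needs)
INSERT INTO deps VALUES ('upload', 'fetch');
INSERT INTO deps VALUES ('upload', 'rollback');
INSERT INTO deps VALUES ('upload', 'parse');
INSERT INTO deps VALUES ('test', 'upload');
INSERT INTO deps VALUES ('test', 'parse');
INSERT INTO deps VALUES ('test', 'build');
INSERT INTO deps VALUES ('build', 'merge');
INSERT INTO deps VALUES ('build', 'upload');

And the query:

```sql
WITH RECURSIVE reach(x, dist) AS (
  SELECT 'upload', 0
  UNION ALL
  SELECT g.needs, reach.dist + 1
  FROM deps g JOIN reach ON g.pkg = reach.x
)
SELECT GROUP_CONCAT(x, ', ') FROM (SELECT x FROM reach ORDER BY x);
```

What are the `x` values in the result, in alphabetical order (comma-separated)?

fetch, parse, rollback, upload

Base: (upload, dist=0).
Iteration 1: edges from {upload} -> (fetch, dist=1), (parse, dist=1), (rollback, dist=1).
Iteration 2: no outgoing edges from {fetch,parse,rollback}; recursion stops.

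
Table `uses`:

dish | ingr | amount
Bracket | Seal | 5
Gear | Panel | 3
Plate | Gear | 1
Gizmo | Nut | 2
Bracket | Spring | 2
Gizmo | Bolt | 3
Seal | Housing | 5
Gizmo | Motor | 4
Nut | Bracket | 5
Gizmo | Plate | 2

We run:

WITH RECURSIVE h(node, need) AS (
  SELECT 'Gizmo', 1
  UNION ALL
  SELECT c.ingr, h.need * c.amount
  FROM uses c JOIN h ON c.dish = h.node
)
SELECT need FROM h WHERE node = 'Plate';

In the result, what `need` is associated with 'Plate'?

2

Base: (Gizmo, need=1).
Iteration 1: components of {Gizmo} -> Bolt = 1*3 = 3, Motor = 1*4 = 4, Nut = 1*2 = 2, Plate = 1*2 = 2.
Iteration 2: components of {Bolt,Motor,Nut,Plate} -> Bracket = 2*5 = 10, Gear = 2*1 = 2.
Iteration 3: components of {Bracket,Gear} -> Panel = 2*3 = 6, Seal = 10*5 = 50, Spring = 10*2 = 20.
Iteration 4: components of {Panel,Seal,Spring} -> Housing = 50*5 = 250.
Iteration 5: no further components; recursion stops.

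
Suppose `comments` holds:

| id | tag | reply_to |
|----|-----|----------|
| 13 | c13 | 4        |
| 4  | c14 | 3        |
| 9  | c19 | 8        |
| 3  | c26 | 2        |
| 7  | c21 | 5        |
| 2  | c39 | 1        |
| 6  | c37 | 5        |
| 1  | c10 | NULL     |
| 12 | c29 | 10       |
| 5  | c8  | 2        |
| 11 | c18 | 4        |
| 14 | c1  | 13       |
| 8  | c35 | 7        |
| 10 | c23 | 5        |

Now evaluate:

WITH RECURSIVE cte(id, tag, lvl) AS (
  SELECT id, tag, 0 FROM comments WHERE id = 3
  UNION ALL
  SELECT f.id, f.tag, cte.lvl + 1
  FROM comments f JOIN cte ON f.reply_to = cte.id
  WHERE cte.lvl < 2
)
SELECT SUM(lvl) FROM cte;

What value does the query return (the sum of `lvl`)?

5

Base: id=3 (c26) at lvl 0.
Iteration 1: rows with reply_to in {3} -> c14 (id 4, lvl 1).
Iteration 2: rows with reply_to in {4} -> c18 (id 11, lvl 2), c13 (id 13, lvl 2).
Iteration 3: lvl < 2 fails for all current rows; recursion stops.
SUM(lvl) = 0 + 1 + 2 + 2 = 5.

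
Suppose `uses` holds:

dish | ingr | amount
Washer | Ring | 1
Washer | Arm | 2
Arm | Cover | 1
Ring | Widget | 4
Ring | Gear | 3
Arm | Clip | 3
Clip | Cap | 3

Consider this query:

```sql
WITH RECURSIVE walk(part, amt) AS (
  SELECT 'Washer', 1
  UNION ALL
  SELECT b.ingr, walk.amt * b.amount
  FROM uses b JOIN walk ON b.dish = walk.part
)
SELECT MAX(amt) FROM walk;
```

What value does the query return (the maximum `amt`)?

18

Base: (Washer, amt=1).
Iteration 1: components of {Washer} -> Arm = 1*2 = 2, Ring = 1*1 = 1.
Iteration 2: components of {Arm,Ring} -> Clip = 2*3 = 6, Cover = 2*1 = 2, Gear = 1*3 = 3, Widget = 1*4 = 4.
Iteration 3: components of {Clip,Cover,Gear,Widget} -> Cap = 6*3 = 18.
Iteration 4: no further components; recursion stops.
amt values: 1, 1, 2, 4, 3, 2, 6, 18; the maximum is 18.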